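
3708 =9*412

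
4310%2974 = 1336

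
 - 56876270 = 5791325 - 62667595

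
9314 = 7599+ 1715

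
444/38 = 11+13/19 = 11.68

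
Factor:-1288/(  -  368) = 2^( - 1)*7^1 = 7/2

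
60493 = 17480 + 43013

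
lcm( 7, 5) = 35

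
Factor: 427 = 7^1*61^1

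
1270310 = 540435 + 729875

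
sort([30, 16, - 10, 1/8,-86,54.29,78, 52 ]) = [ - 86, - 10,  1/8 , 16,30,  52,  54.29,  78]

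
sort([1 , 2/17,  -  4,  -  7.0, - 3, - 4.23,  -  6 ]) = [ - 7.0, - 6, - 4.23, - 4,  -  3, 2/17 , 1 ]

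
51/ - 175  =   - 51/175 = - 0.29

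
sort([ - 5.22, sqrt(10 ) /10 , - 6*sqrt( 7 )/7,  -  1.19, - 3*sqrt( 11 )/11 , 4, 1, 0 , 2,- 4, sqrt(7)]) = [-5.22 , - 4, - 6 *sqrt(7)/7, -1.19,  -  3* sqrt (11 ) /11,0, sqrt(10)/10, 1, 2,sqrt( 7), 4]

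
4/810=2/405=0.00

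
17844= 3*5948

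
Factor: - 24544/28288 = - 59/68= - 2^( - 2) * 17^( - 1)*59^1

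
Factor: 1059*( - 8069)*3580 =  - 2^2 * 3^1 * 5^1*179^1*353^1* 8069^1 = - 30591354180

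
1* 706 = 706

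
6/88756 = 3/44378=   0.00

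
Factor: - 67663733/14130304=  - 2^(-7 )*101^( - 1)*409^1 * 1093^( - 1)*165437^1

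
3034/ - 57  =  -54 + 44/57 = - 53.23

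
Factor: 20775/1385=3^1*5^1 = 15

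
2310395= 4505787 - 2195392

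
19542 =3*6514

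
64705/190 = 340 + 21/38 = 340.55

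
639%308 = 23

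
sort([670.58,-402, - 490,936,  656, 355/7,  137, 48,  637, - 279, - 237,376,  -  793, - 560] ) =[-793,-560 , - 490, - 402,  -  279, - 237, 48,355/7,  137,376,637 , 656,  670.58, 936]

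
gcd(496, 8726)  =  2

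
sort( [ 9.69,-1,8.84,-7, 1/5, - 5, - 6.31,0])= [ - 7 , - 6.31, - 5, - 1, 0,1/5, 8.84, 9.69]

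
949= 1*949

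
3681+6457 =10138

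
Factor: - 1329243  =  -3^1* 563^1*787^1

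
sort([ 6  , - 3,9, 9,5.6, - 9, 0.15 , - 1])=[ - 9, - 3, - 1, 0.15,5.6,6,9, 9 ] 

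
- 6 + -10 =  -16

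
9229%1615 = 1154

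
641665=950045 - 308380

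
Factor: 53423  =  41^1*1303^1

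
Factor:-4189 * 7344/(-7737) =10254672/2579 =2^4*3^2*17^1*59^1*71^1*2579^( - 1 ) 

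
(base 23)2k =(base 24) 2I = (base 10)66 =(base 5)231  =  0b1000010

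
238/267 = 238/267  =  0.89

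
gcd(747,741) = 3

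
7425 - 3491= 3934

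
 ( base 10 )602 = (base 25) o2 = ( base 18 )1f8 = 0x25a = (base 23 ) 134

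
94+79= 173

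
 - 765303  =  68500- 833803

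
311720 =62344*5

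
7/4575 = 7/4575= 0.00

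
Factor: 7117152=2^5*3^1 * 7^2*17^1*89^1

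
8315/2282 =3 + 1469/2282  =  3.64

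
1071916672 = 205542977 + 866373695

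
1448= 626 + 822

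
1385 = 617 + 768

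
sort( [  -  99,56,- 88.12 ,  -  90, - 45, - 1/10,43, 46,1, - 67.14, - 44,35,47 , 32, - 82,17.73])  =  [  -  99,-90,  -  88.12, -82, - 67.14,-45, - 44 ,  -  1/10,1, 17.73,32, 35,43, 46, 47, 56]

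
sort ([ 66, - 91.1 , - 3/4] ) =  [ -91.1,-3/4, 66]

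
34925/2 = 34925/2= 17462.50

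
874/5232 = 437/2616=0.17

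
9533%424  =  205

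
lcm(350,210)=1050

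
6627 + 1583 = 8210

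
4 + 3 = 7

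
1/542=1/542 = 0.00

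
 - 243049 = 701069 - 944118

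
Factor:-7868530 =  - 2^1*5^1*23^1* 34211^1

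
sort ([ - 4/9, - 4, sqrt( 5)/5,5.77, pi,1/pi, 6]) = [ - 4 , - 4/9, 1/pi , sqrt( 5) /5, pi, 5.77,6]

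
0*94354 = 0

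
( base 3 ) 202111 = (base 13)337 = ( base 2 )1000101001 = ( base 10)553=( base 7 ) 1420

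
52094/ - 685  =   - 52094/685  =  - 76.05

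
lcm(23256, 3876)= 23256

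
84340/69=84340/69 = 1222.32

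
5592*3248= 18162816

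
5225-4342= 883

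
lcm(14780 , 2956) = 14780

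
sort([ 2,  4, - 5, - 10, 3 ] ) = [ - 10, - 5,  2, 3,  4]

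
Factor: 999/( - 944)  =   - 2^(-4)*3^3  *  37^1*  59^( - 1) 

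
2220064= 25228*88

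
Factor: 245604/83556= 97/33 = 3^( - 1 )*11^( - 1 )*97^1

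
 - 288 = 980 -1268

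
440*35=15400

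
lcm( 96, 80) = 480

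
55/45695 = 11/9139 = 0.00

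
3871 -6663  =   - 2792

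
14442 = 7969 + 6473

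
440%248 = 192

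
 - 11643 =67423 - 79066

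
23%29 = 23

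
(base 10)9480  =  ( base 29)b7q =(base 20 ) 13E0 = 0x2508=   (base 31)9qp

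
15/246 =5/82=0.06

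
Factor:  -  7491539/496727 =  - 7^( - 1) * 6451^ ( - 1 )*681049^1 = - 681049/45157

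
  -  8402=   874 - 9276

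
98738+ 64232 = 162970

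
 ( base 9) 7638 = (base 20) E14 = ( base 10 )5624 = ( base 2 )1010111111000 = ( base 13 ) 2738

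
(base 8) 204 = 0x84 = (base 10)132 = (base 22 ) 60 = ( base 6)340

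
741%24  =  21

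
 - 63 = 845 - 908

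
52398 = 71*738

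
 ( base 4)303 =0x33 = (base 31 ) 1K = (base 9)56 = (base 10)51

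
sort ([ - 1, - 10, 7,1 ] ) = [ - 10,- 1,  1, 7] 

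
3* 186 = 558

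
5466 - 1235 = 4231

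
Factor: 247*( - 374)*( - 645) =59583810 = 2^1*3^1*5^1*11^1 *13^1*17^1  *  19^1 * 43^1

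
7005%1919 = 1248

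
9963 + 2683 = 12646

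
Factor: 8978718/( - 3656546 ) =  - 3^1* 7^1*313^1*683^1*1828273^(  -  1)=- 4489359/1828273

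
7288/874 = 3644/437 = 8.34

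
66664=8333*8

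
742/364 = 53/26 = 2.04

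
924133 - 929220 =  - 5087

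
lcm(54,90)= 270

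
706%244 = 218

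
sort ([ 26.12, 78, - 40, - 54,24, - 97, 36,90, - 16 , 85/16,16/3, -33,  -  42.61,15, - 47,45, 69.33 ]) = [ - 97, - 54, - 47, - 42.61,-40,  -  33,- 16,85/16, 16/3,15,24,26.12,36,45, 69.33, 78,90 ]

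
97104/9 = 10789 +1/3 = 10789.33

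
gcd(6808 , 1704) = 8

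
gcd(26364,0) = 26364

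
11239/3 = 3746 + 1/3  =  3746.33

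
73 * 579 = 42267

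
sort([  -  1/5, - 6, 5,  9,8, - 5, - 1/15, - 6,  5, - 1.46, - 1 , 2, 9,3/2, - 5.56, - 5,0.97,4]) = [ - 6, - 6, - 5.56, - 5  , - 5, - 1.46, - 1, - 1/5, - 1/15,0.97,3/2,  2, 4,  5, 5 , 8, 9,  9]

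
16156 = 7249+8907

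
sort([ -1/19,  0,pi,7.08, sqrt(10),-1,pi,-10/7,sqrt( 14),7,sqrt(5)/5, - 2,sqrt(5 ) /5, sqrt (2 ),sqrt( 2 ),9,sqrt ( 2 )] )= [ - 2, - 10/7 , - 1 , - 1/19,0,  sqrt( 5) /5,  sqrt (5 ) /5, sqrt(2),sqrt(2 ),sqrt(2 ),pi,pi,sqrt(10 ) , sqrt (14), 7, 7.08,9]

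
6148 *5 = 30740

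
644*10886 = 7010584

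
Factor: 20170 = 2^1 * 5^1 * 2017^1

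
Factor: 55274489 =55274489^1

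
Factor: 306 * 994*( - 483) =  - 2^2*3^3*7^2*17^1*23^1*71^1 =-146911212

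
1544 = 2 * 772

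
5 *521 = 2605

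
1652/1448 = 1+ 51/362 = 1.14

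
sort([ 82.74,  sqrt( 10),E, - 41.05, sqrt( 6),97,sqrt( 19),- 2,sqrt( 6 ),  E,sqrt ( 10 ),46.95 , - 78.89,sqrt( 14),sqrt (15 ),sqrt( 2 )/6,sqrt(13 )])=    [ - 78.89, - 41.05, - 2 , sqrt (2 )/6, sqrt( 6 ), sqrt( 6),E,E,sqrt( 10), sqrt( 10 ), sqrt( 13), sqrt( 14),sqrt( 15),sqrt( 19 ), 46.95,82.74, 97]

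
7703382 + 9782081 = 17485463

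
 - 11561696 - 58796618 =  - 70358314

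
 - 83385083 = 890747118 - 974132201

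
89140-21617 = 67523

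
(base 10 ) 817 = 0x331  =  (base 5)11232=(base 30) R7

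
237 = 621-384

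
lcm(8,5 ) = 40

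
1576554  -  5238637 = -3662083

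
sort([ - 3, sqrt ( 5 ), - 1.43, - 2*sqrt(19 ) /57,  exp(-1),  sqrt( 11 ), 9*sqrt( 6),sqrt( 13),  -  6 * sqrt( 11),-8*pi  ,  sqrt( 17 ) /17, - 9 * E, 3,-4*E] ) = [ - 8*pi, -9*E,  -  6 * sqrt( 11 ), - 4 * E , - 3,-1.43, - 2*sqrt( 19)/57 , sqrt(17 )/17,exp(- 1),  sqrt( 5 ),  3, sqrt (11),sqrt(13 ),9*sqrt( 6 )]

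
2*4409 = 8818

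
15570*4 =62280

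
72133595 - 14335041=57798554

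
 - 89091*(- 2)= 178182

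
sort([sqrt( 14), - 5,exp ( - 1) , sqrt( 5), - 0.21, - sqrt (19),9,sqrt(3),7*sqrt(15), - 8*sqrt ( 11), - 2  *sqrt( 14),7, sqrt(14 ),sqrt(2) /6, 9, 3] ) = [ - 8*sqrt( 11 ), - 2*sqrt(14), - 5, -sqrt(19),- 0.21,sqrt(2 ) /6,exp(- 1),sqrt(3),  sqrt( 5),3,sqrt( 14), sqrt ( 14 ), 7, 9,9,7* sqrt( 15 ) ] 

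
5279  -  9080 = - 3801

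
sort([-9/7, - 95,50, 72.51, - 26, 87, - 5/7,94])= [  -  95, - 26, - 9/7, - 5/7,50 , 72.51,87, 94 ] 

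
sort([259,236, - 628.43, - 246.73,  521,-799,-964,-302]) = [-964,-799, - 628.43 , - 302,-246.73,236,259,521]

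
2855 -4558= - 1703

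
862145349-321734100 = 540411249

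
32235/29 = 32235/29 = 1111.55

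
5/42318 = 5/42318 = 0.00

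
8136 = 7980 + 156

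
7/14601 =7/14601 = 0.00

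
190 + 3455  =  3645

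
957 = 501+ 456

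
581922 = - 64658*( - 9)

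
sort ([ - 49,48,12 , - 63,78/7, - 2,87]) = [ - 63, - 49,- 2 , 78/7,  12,  48,87]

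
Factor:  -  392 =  - 2^3*7^2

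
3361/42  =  80+1/42   =  80.02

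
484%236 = 12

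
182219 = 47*3877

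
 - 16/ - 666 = 8/333 = 0.02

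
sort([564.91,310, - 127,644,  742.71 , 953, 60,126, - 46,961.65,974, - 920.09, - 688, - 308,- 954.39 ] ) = [ - 954.39 , - 920.09, - 688, - 308, - 127, - 46, 60, 126,  310,564.91,644,742.71,953 , 961.65,974]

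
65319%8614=5021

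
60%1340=60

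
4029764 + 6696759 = 10726523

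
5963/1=5963= 5963.00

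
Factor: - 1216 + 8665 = 7449 = 3^1*13^1*191^1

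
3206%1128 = 950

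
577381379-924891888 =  - 347510509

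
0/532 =0=0.00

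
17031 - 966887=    - 949856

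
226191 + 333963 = 560154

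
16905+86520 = 103425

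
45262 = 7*6466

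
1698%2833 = 1698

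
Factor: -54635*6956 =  - 380041060  =  - 2^2*5^1*7^2 *37^1 * 47^1*223^1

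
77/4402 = 77/4402=0.02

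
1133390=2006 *565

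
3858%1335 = 1188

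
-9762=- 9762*1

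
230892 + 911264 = 1142156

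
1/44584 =1/44584 = 0.00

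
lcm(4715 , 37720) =37720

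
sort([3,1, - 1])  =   [ - 1 , 1,3]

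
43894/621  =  43894/621=70.68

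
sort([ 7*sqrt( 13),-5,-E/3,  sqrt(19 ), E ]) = [ - 5, - E/3, E,sqrt ( 19 ), 7 * sqrt( 13 ) ]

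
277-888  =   - 611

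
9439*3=28317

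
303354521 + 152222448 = 455576969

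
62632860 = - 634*(-98790)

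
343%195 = 148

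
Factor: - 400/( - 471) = 2^4*3^(-1 )*5^2*157^( - 1 )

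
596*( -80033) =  - 47699668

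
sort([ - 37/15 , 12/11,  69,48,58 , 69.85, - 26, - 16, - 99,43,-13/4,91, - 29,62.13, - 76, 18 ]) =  [ - 99, - 76, - 29, - 26, - 16, - 13/4, - 37/15,12/11,18,43,48,58,62.13,69,69.85, 91 ]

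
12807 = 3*4269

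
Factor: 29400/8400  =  2^( - 1 )*7^1= 7/2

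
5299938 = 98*54081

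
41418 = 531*78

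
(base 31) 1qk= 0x6FB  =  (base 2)11011111011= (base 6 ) 12135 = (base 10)1787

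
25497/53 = 481 + 4/53  =  481.08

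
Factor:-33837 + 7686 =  - 26151 = -  3^1*23^1*379^1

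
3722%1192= 146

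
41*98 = 4018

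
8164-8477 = -313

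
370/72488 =185/36244 = 0.01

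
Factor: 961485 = 3^1*5^1*7^1*9157^1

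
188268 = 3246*58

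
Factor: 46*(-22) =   -  1012 = -2^2*11^1*23^1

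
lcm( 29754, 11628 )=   1011636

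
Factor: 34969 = 11^2*17^2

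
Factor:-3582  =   - 2^1*3^2 *199^1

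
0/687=0  =  0.00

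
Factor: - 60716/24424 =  -2^( - 1 )*71^( - 1) *353^1  =  -353/142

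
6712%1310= 162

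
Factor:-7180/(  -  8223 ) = 2^2*3^( - 1)*5^1*359^1*2741^( -1 )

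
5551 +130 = 5681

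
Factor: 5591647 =2081^1*2687^1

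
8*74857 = 598856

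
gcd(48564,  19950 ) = 114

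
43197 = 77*561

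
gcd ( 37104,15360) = 48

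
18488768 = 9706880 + 8781888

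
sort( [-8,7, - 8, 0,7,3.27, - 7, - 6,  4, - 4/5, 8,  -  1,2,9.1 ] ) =[ - 8, - 8,-7,  -  6, - 1,-4/5,0, 2,3.27, 4,7, 7, 8,9.1]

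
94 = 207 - 113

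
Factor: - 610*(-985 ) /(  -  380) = - 2^( - 1)*5^1 * 19^( - 1 )*  61^1*197^1 = - 60085/38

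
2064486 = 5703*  362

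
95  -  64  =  31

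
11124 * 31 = 344844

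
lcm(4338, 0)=0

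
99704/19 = 5247+ 11/19 = 5247.58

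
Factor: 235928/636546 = 308/831 = 2^2*3^( - 1)*7^1 * 11^1*277^( - 1)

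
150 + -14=136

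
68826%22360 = 1746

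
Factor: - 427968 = - 2^6* 3^2*743^1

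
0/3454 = 0 =0.00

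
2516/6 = 1258/3 = 419.33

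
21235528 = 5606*3788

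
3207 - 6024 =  - 2817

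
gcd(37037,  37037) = 37037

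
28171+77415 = 105586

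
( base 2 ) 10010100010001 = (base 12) 55a9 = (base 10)9489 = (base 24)GB9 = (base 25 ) F4E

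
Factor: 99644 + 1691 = 5^1*13^1*1559^1 = 101335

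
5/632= 5/632 = 0.01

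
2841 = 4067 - 1226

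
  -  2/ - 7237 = 2/7237 = 0.00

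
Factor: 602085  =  3^1*5^1*11^1*41^1 * 89^1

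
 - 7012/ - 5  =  1402  +  2/5 = 1402.40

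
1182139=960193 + 221946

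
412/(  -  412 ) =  - 1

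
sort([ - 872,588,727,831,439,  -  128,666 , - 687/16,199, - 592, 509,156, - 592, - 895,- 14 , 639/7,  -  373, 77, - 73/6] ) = [ - 895, - 872, - 592, - 592, - 373, - 128,-687/16, - 14, - 73/6, 77,639/7,  156,  199, 439,509,588, 666,727, 831] 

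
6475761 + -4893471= 1582290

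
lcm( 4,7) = 28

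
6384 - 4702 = 1682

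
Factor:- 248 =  - 2^3*31^1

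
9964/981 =9964/981 =10.16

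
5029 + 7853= 12882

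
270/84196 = 135/42098 = 0.00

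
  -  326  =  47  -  373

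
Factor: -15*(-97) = 3^1 * 5^1*97^1 = 1455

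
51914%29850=22064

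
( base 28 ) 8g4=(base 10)6724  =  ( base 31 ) 6US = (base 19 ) IBH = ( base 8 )15104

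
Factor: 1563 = 3^1*521^1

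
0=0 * 307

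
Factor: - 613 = -613^1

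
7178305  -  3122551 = 4055754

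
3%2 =1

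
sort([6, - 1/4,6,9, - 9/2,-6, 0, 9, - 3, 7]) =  [ - 6, - 9/2 , - 3, - 1/4,  0,6, 6, 7, 9, 9]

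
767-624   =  143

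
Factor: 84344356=2^2 * 21086089^1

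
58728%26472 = 5784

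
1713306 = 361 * 4746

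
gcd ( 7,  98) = 7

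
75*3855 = 289125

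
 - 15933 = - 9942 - 5991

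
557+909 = 1466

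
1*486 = 486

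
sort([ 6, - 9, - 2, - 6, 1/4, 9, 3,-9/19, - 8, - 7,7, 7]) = [ - 9,-8, - 7, - 6,-2, - 9/19, 1/4  ,  3, 6, 7,7, 9]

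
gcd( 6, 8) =2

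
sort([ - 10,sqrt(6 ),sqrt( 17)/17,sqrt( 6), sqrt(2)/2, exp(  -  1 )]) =[- 10,sqrt( 17)/17, exp(- 1 ),  sqrt(2 )/2, sqrt(6), sqrt( 6)]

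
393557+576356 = 969913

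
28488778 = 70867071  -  42378293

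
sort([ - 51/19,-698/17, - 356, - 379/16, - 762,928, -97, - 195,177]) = [-762, - 356, - 195,-97, - 698/17, - 379/16 , - 51/19, 177,928]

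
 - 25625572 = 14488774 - 40114346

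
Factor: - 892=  - 2^2*223^1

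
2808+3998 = 6806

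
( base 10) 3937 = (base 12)2341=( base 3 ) 12101211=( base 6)30121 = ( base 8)7541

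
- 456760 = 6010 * (-76)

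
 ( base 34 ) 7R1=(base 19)15i5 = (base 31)9bl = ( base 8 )21463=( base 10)9011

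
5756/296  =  19 + 33/74 = 19.45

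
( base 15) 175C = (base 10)5037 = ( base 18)F9F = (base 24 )8HL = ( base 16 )13ad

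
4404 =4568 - 164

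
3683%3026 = 657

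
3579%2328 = 1251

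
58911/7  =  8415 + 6/7  =  8415.86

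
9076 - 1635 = 7441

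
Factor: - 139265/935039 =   -  19895/133577 = - 5^1*23^1*173^1*223^ ( - 1)*599^( - 1)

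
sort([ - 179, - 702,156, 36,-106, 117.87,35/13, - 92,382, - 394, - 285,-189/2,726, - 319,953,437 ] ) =[  -  702, - 394, - 319,- 285, - 179, - 106, - 189/2, - 92,35/13,36,117.87, 156,382,437, 726, 953] 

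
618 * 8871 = 5482278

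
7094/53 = 133 + 45/53 = 133.85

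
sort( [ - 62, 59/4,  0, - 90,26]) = [ - 90 , - 62, 0,59/4,26]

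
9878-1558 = 8320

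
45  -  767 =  - 722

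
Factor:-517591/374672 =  - 2^( - 4 )* 43^1*12037^1 * 23417^(-1) 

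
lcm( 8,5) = 40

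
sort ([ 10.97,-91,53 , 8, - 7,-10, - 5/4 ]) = [ - 91,  -  10, - 7, - 5/4, 8, 10.97,53] 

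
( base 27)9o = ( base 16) 10B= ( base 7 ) 531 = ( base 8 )413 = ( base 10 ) 267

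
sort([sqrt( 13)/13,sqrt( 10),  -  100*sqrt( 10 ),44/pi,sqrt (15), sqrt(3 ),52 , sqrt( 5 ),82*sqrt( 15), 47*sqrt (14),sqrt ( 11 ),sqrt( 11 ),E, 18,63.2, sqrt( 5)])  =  [- 100*sqrt ( 10),sqrt( 13)/13,sqrt(3 ),sqrt(5),sqrt (5), E,sqrt(10),sqrt( 11),sqrt( 11),sqrt (15),44/pi, 18, 52,63.2, 47 * sqrt(14),82*sqrt (15 )]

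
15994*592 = 9468448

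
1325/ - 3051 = -1  +  1726/3051=-0.43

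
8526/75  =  113 + 17/25 = 113.68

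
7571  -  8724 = -1153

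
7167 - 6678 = 489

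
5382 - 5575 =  - 193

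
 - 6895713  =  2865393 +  - 9761106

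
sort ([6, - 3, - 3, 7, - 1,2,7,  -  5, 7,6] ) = [ - 5, - 3, - 3, - 1, 2,6,6,7 , 7,7] 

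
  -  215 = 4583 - 4798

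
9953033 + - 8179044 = 1773989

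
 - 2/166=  -1/83 = - 0.01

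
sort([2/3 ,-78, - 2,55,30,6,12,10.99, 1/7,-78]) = [ - 78, - 78 , - 2, 1/7,2/3 , 6, 10.99, 12,30,55]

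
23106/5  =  23106/5 = 4621.20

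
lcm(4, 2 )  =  4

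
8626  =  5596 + 3030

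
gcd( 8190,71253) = 819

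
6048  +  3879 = 9927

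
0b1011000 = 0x58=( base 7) 154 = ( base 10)88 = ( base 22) 40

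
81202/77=7382/7 = 1054.57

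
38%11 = 5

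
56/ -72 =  - 7/9 = - 0.78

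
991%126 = 109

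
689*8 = 5512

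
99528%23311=6284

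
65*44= 2860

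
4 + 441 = 445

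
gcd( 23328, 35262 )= 54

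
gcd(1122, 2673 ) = 33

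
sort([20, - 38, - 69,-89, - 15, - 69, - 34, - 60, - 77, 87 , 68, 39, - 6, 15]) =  [-89, - 77 , - 69,-69, - 60,-38, - 34, - 15, - 6, 15,20,39, 68,87 ]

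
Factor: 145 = 5^1*29^1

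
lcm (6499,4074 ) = 272958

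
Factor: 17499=3^1*19^1*307^1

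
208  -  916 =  - 708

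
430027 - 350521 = 79506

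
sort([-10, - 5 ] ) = [ - 10,  -  5 ]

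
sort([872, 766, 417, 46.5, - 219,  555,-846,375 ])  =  [-846, - 219,46.5,  375, 417,555, 766,872 ] 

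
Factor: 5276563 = 5276563^1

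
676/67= 10 + 6/67 = 10.09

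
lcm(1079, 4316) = 4316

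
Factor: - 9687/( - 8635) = 3^1*5^( - 1)*11^( - 1)*157^ ( - 1 )*3229^1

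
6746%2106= 428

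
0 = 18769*0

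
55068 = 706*78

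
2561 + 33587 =36148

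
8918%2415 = 1673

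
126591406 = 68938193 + 57653213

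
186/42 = 4 + 3/7 = 4.43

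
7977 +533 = 8510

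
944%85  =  9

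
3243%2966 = 277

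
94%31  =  1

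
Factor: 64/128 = 2^( - 1 )= 1/2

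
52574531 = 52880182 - 305651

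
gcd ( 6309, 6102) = 9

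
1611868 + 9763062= 11374930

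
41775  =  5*8355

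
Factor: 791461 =11^2*31^1*211^1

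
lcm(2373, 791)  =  2373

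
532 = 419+113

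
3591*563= 2021733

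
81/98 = 81/98 = 0.83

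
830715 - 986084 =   -  155369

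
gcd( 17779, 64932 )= 773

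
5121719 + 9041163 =14162882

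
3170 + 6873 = 10043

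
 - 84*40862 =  - 3432408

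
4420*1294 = 5719480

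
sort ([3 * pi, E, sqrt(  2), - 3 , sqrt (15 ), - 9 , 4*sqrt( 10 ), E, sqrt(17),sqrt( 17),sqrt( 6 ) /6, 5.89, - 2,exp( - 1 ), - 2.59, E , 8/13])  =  [ - 9, - 3,-2.59, - 2, exp(-1), sqrt( 6) /6, 8/13, sqrt(2 ), E, E,  E,sqrt( 15), sqrt( 17),sqrt( 17), 5.89,3*pi,4*sqrt( 10 ) ]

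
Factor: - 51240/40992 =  -2^(-2)*5^1 = - 5/4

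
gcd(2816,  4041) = 1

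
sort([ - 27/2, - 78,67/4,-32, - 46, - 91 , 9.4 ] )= [-91, - 78, - 46, - 32,-27/2, 9.4,67/4 ]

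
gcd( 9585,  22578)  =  213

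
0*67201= 0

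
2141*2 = 4282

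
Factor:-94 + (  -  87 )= -181^1 = -181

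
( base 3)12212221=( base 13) 1c51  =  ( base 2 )1000011000011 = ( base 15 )1411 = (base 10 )4291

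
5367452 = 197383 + 5170069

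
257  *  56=14392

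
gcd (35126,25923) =1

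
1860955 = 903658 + 957297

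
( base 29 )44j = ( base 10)3499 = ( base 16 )DAB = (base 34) 30V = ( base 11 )26A1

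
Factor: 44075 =5^2*41^1*43^1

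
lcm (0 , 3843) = 0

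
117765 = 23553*5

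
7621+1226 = 8847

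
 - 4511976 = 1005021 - 5516997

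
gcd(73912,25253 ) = 1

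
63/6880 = 63/6880=0.01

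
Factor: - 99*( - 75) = 3^3*5^2*11^1 = 7425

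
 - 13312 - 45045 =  - 58357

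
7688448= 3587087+4101361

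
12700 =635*20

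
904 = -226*( - 4 )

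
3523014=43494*81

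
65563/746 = 87 +661/746 = 87.89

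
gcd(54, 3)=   3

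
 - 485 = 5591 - 6076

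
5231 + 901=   6132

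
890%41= 29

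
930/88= 465/44 =10.57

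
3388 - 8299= -4911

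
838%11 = 2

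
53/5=53/5 = 10.60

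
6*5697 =34182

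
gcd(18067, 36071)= 7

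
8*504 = 4032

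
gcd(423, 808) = 1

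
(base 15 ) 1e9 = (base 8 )674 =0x1bc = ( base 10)444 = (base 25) HJ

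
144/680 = 18/85 = 0.21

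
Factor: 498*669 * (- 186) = -61968132 = - 2^2 *3^3*31^1 *83^1 * 223^1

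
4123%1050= 973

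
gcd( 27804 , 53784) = 12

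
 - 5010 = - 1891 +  - 3119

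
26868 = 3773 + 23095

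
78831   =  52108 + 26723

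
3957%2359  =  1598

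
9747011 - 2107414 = 7639597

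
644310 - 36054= 608256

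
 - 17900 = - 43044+25144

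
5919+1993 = 7912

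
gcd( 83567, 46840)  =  1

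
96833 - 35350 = 61483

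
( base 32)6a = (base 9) 244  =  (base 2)11001010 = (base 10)202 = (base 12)14A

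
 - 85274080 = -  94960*898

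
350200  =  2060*170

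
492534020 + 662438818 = 1154972838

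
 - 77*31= - 2387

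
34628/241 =143+165/241 = 143.68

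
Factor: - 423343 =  - 379^1*1117^1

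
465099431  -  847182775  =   - 382083344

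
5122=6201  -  1079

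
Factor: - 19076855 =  - 5^1 *7^1*19^1*28687^1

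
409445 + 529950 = 939395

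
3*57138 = 171414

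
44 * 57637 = 2536028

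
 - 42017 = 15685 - 57702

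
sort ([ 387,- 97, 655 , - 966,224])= [- 966, - 97, 224, 387 , 655]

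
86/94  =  43/47 = 0.91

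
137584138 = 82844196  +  54739942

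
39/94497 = 1/2423 =0.00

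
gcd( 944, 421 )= 1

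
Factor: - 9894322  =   - 2^1 * 61^1 * 81101^1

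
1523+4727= 6250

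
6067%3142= 2925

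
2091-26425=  - 24334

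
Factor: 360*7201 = 2592360 = 2^3*3^2* 5^1*19^1*379^1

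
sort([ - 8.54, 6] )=[ - 8.54, 6]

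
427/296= 1 + 131/296 = 1.44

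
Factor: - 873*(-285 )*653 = 162469665 =3^3*5^1*19^1 * 97^1*653^1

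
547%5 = 2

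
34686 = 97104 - 62418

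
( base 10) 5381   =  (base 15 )18DB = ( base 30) 5tb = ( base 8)12405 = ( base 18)GAH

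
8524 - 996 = 7528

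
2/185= 2/185=0.01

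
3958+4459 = 8417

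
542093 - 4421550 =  - 3879457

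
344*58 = 19952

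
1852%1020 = 832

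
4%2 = 0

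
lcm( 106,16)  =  848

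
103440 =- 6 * ( - 17240 ) 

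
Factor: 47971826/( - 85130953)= -2^1*7^1* 79^( - 1)*1077607^( - 1 ) * 3426559^1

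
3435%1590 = 255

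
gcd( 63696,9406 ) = 2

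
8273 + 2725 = 10998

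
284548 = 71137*4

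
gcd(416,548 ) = 4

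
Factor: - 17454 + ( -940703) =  - 23^1*41659^1 = - 958157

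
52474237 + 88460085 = 140934322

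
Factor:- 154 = -2^1*7^1*11^1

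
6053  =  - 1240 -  - 7293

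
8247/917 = 8 + 911/917 = 8.99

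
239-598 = -359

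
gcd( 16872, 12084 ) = 228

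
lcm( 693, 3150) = 34650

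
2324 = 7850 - 5526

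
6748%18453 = 6748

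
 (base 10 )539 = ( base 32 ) GR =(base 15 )25e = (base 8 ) 1033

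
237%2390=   237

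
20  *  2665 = 53300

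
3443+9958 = 13401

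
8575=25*343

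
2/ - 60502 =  - 1/30251 =- 0.00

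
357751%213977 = 143774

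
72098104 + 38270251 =110368355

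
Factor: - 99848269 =-113^1*883613^1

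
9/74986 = 9/74986 = 0.00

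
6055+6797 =12852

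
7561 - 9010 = -1449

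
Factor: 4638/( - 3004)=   -2319/1502 = -2^( - 1 )* 3^1 * 751^( - 1)*773^1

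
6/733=6/733 = 0.01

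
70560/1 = 70560=70560.00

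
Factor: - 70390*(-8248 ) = 2^4*5^1*1031^1*7039^1= 580576720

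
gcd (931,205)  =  1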